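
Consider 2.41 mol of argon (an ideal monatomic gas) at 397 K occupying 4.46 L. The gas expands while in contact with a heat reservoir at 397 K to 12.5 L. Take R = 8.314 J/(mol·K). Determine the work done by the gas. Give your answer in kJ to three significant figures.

Isothermal: W = nRT ln(V₂/V₁).
W = (2.41)(8.314)(397) × ln(12.5/4.46)
  = 7955 × 1.031
W_by_gas = 8198 J.

W ≈ 8.20 kJ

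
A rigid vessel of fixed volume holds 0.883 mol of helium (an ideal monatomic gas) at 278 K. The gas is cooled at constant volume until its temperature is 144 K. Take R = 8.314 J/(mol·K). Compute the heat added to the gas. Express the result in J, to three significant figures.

Constant volume ⇒ W = 0, so Q = ΔU = nCᵥΔT with Cᵥ = 3R/2 = 12.47 J/(mol·K).
ΔU = (0.883)(12.47)(144 − 278) = -1476 J.

Q ≈ -1480 J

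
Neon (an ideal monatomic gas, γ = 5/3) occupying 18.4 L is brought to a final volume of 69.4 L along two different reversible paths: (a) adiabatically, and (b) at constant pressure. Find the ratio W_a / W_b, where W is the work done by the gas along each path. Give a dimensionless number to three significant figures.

W_a / W_b ≈ 0.318

Path (a) adiabatic: W = P₁V₁(1 − (V₁/V₂)^(γ−1))/(γ−1) → W_a/(P₁V₁) = 0.8809.
Path (b) isobaric: W = P₁(V₂ − V₁) → W_b/(P₁V₁) = 2.772.
W_a / W_b = 0.8809 / 2.772 = 0.3178.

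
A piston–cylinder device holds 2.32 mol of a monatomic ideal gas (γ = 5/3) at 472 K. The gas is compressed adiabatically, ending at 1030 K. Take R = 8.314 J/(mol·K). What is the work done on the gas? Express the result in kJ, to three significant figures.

W ≈ 16.1 kJ

Adiabatic ⇒ Q = 0, so W_by = −ΔU = nCᵥ(T₁ − T₂).
Cᵥ = 3R/2 = 12.47 J/(mol·K).
W = (2.32)(12.47)(472 − 1030) = -16144 J.
Work on gas = −W_by = 16144 J.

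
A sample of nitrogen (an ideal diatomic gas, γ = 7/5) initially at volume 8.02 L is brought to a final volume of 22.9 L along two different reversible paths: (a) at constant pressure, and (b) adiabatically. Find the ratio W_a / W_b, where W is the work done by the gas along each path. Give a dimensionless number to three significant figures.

W_a / W_b ≈ 2.17

Path (a) isobaric: W = P₁(V₂ − V₁) → W_a/(P₁V₁) = 1.855.
Path (b) adiabatic: W = P₁V₁(1 − (V₁/V₂)^(γ−1))/(γ−1) → W_b/(P₁V₁) = 0.8569.
W_a / W_b = 1.855 / 0.8569 = 2.165.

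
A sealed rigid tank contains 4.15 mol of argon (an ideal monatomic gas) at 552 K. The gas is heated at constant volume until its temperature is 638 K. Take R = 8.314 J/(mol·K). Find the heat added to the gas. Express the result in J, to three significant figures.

Constant volume ⇒ W = 0, so Q = ΔU = nCᵥΔT with Cᵥ = 3R/2 = 12.47 J/(mol·K).
ΔU = (4.15)(12.47)(638 − 552) = 4451 J.

Q ≈ 4450 J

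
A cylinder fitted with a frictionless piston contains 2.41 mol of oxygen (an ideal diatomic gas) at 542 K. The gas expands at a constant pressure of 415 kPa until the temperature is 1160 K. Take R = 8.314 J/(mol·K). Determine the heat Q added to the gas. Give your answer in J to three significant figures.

Isobaric: W = nRΔT = (2.41)(8.314)(618) = 12383 J.
ΔU = nCᵥΔT with Cᵥ = 5R/2: ΔU = (2.41)(20.79)(618) = 30957 J.
Q = ΔU + W = 30957 + 12383 = 43339 J.

Q ≈ 43300 J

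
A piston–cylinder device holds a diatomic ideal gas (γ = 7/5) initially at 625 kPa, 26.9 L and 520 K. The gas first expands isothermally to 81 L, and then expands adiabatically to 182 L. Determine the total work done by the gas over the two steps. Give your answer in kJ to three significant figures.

W_total ≈ 30.2 kJ

Step 1 (isothermal): W = P₁V₁ ln(V₂/V₁) = (16812) ln(81/26.9) = 18533 J.
After step 1: P = 207.6 kPa, V = 81 L, T = 520 K.
Step 2 (adiabatic): W = (P₁V₁ − P₂V₂)/(γ−1) = (16812 − 12162)/0.4 = 11627 J.
W_total = 18533 + 11627 = 30160 J.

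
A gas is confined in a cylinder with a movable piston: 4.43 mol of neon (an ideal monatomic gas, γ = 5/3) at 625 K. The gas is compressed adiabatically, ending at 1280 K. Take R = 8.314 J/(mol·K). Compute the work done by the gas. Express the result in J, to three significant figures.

W ≈ -36200 J

Adiabatic ⇒ Q = 0, so W_by = −ΔU = nCᵥ(T₁ − T₂).
Cᵥ = 3R/2 = 12.47 J/(mol·K).
W = (4.43)(12.47)(625 − 1280) = -36186 J.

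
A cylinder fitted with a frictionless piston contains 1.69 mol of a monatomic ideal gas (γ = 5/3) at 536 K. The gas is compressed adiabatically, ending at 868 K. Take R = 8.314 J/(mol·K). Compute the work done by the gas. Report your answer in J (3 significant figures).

W ≈ -7000 J

Adiabatic ⇒ Q = 0, so W_by = −ΔU = nCᵥ(T₁ − T₂).
Cᵥ = 3R/2 = 12.47 J/(mol·K).
W = (1.69)(12.47)(536 − 868) = -6997 J.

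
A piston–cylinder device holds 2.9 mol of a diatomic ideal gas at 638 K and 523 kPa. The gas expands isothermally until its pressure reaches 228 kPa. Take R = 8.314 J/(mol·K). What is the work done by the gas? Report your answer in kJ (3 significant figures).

Isothermal process: W = nRT ln(V₂/V₁) = nRT ln(P₁/P₂).
W = (2.9)(8.314)(638) × ln(523/228)
  = 15383 × ln(2.294) = 15383 × 0.8302
W_by_gas = 12771 J.

W ≈ 12.8 kJ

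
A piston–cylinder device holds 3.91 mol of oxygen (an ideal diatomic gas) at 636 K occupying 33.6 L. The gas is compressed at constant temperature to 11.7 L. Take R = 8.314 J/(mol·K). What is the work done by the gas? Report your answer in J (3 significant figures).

W ≈ -21800 J

Isothermal: W = nRT ln(V₂/V₁).
W = (3.91)(8.314)(636) × ln(11.7/33.6)
  = 20675 × -1.055
W_by_gas = -21811 J.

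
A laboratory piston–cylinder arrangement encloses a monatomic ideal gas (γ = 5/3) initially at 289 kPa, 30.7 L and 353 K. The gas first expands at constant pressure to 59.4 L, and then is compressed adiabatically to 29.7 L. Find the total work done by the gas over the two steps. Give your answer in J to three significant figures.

Step 1 (isobaric): W = PΔV = (289 kPa)(59.4 − 30.7 L) = 8294 J.
After step 1: P = 289 kPa, V = 59.4 L, T = 683 K.
Step 2 (adiabatic): W = (P₁V₁ − P₂V₂)/(γ−1) = (17167 − 27250)/0.667 = -15126 J.
W_total = 8294 − 15126 = -6831 J.

W_total ≈ -6830 J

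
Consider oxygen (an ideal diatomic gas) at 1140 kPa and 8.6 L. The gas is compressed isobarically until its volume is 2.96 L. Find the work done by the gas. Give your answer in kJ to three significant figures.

Isobaric: W = P ΔV.
W = (1140 kPa)(2.96 − 8.6 L) = (1140)(-5.64) = -6430 J.

W ≈ -6.43 kJ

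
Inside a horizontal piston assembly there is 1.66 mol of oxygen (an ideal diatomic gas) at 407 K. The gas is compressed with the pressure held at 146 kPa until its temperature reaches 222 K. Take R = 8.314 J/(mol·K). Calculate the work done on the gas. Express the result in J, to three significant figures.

Isobaric: W = P ΔV = nR ΔT.
W = (1.66)(8.314)(222 − 407) = -2553 J.
Work on gas = −W_by = 2553 J.

W ≈ 2550 J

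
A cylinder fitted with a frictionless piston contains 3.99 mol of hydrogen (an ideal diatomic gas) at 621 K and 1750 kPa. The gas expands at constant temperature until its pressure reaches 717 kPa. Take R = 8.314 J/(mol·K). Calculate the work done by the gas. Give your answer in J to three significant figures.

W ≈ 18400 J

Isothermal process: W = nRT ln(V₂/V₁) = nRT ln(P₁/P₂).
W = (3.99)(8.314)(621) × ln(1750/717)
  = 20600 × ln(2.441) = 20600 × 0.8923
W_by_gas = 18382 J.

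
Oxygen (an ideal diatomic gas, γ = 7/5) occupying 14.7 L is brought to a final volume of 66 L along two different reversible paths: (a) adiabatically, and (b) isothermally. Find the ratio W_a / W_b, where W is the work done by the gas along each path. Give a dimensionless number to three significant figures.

Path (a) adiabatic: W = P₁V₁(1 − (V₁/V₂)^(γ−1))/(γ−1) → W_a/(P₁V₁) = 1.129.
Path (b) isothermal: W = P₁V₁ ln(V₂/V₁) → W_b/(P₁V₁) = 1.502.
W_a / W_b = 1.129 / 1.502 = 0.7517.

W_a / W_b ≈ 0.752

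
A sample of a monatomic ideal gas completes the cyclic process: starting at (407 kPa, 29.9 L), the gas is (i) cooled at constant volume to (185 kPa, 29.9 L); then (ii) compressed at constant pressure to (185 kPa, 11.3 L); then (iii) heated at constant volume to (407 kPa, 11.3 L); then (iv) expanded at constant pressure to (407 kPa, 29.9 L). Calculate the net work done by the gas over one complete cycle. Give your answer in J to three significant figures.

Constant-volume legs do no work.
W(ii) = (185)(11.3 − 29.9) = -3441 J; W(iv) = (407)(29.9 − 11.3) = 7570 J.
W_net = -3441 + 7570 = 4129 J (the clockwise enclosed area).

W_net ≈ 4130 J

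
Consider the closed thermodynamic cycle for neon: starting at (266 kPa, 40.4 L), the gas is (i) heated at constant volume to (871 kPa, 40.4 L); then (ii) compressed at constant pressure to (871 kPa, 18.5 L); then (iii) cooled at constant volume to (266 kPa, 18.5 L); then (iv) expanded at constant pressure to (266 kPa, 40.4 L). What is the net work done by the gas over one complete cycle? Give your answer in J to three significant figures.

Constant-volume legs do no work.
W(ii) = (871)(18.5 − 40.4) = -19075 J; W(iv) = (266)(40.4 − 18.5) = 5825 J.
W_net = -19075 + 5825 = -13249 J (the counter-clockwise enclosed area).

W_net ≈ -13200 J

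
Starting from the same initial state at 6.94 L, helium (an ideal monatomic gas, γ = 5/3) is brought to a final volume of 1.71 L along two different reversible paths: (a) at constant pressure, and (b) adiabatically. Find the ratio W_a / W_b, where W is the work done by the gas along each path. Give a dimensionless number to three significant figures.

W_a / W_b ≈ 0.325

Path (a) isobaric: W = P₁(V₂ − V₁) → W_a/(P₁V₁) = -0.7536.
Path (b) adiabatic: W = P₁V₁(1 − (V₁/V₂)^(γ−1))/(γ−1) → W_b/(P₁V₁) = -2.317.
W_a / W_b = -0.7536 / -2.317 = 0.3253.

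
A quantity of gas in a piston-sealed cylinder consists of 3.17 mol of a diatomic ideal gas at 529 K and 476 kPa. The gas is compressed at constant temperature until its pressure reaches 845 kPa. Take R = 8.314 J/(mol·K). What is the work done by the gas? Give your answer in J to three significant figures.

Isothermal process: W = nRT ln(V₂/V₁) = nRT ln(P₁/P₂).
W = (3.17)(8.314)(529) × ln(476/845)
  = 13942 × ln(0.5633) = 13942 × -0.5739
W_by_gas = -8002 J.

W ≈ -8000 J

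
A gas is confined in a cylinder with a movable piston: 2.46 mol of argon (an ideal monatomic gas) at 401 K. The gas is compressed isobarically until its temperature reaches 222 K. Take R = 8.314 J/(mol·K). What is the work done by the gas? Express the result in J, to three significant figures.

Isobaric: W = P ΔV = nR ΔT.
W = (2.46)(8.314)(222 − 401) = -3661 J.

W ≈ -3660 J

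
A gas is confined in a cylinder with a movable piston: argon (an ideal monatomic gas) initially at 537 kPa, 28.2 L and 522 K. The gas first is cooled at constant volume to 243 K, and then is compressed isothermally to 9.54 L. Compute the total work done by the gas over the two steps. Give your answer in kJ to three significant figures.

W_total ≈ -7.64 kJ

Step 1 (isochoric): W = 0 (constant volume).
After step 1: P = 250 kPa (V unchanged).
Step 2 (isothermal): W = P₁V₁ ln(V₂/V₁) = (7050) ln(9.54/28.2) = -7640 J.
W_total = 0 − 7640 = -7640 J.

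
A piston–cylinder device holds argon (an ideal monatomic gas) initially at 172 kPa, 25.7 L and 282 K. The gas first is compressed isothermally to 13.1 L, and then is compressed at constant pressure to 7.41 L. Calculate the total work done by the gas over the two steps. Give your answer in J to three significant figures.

Step 1 (isothermal): W = P₁V₁ ln(V₂/V₁) = (4420) ln(13.1/25.7) = -2979 J.
After step 1: P = 337.4 kPa, V = 13.1 L, T = 282 K.
Step 2 (isobaric): W = PΔV = (337.4 kPa)(7.41 − 13.1 L) = -1920 J.
W_total = -2979 − 1920 = -4899 J.

W_total ≈ -4900 J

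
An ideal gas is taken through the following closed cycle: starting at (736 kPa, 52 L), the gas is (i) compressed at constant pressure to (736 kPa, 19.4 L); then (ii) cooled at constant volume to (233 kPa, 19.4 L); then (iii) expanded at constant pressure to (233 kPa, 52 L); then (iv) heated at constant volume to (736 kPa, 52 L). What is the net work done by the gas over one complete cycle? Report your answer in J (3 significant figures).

Constant-volume legs do no work.
W(i) = (736)(19.4 − 52) = -23994 J; W(iii) = (233)(52 − 19.4) = 7596 J.
W_net = -23994 + 7596 = -16398 J (the counter-clockwise enclosed area).

W_net ≈ -16400 J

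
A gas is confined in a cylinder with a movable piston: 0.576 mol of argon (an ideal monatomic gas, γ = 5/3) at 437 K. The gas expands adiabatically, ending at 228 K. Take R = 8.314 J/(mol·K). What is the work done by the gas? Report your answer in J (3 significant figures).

Adiabatic ⇒ Q = 0, so W_by = −ΔU = nCᵥ(T₁ − T₂).
Cᵥ = 3R/2 = 12.47 J/(mol·K).
W = (0.576)(12.47)(437 − 228) = 1501 J.

W ≈ 1500 J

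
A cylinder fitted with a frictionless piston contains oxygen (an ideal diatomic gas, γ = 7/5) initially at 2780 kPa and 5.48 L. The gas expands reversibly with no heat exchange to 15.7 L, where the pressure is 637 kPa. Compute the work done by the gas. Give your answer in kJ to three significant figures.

Adiabatic: W = (P₁V₁ − P₂V₂)/(γ − 1) with γ = 7/5.
P₁V₁ = 15234 J, P₂V₂ = 10001 J.
W = (15234 − 10001) / 0.4 = 13084 J.

W ≈ 13.1 kJ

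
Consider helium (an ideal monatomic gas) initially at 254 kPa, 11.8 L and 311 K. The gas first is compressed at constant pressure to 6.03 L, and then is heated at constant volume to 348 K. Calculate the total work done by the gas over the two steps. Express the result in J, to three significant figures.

W_total ≈ -1470 J

Step 1 (isobaric): W = PΔV = (254 kPa)(6.03 − 11.8 L) = -1466 J.
Step 2 (isochoric): W = 0 (constant volume).
W_total = -1466 + 0 = -1466 J.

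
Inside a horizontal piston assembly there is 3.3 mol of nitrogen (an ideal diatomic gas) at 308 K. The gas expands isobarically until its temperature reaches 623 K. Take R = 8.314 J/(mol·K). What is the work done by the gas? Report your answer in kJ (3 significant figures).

Isobaric: W = P ΔV = nR ΔT.
W = (3.3)(8.314)(623 − 308) = 8642 J.

W ≈ 8.64 kJ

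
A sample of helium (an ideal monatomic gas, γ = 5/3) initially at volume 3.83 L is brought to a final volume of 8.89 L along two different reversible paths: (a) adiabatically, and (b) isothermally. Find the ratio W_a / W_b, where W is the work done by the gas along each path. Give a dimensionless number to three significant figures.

Path (a) adiabatic: W = P₁V₁(1 − (V₁/V₂)^(γ−1))/(γ−1) → W_a/(P₁V₁) = 0.6444.
Path (b) isothermal: W = P₁V₁ ln(V₂/V₁) → W_b/(P₁V₁) = 0.8421.
W_a / W_b = 0.6444 / 0.8421 = 0.7652.

W_a / W_b ≈ 0.765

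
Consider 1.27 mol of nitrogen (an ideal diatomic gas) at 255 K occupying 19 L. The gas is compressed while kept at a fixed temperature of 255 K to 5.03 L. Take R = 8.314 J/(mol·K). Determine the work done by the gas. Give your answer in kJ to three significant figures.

W ≈ -3.58 kJ

Isothermal: W = nRT ln(V₂/V₁).
W = (1.27)(8.314)(255) × ln(5.03/19)
  = 2692 × -1.329
W_by_gas = -3578 J.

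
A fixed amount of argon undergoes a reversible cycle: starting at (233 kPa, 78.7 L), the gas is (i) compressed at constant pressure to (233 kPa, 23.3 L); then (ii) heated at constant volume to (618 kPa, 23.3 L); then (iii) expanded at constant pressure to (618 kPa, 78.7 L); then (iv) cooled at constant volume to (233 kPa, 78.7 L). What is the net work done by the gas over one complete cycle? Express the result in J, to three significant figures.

W_net ≈ 21300 J

Constant-volume legs do no work.
W(i) = (233)(23.3 − 78.7) = -12908 J; W(iii) = (618)(78.7 − 23.3) = 34237 J.
W_net = -12908 + 34237 = 21329 J (the clockwise enclosed area).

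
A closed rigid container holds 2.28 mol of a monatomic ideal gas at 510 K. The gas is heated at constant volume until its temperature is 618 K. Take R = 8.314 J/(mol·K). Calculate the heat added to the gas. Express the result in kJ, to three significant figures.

Constant volume ⇒ W = 0, so Q = ΔU = nCᵥΔT with Cᵥ = 3R/2 = 12.47 J/(mol·K).
ΔU = (2.28)(12.47)(618 − 510) = 3071 J.

Q ≈ 3.07 kJ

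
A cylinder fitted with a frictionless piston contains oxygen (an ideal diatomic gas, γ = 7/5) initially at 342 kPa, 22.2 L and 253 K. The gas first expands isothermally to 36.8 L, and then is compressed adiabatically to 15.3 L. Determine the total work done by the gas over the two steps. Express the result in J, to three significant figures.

W_total ≈ -4150 J

Step 1 (isothermal): W = P₁V₁ ln(V₂/V₁) = (7592) ln(36.8/22.2) = 3837 J.
After step 1: P = 206.3 kPa, V = 36.8 L, T = 253 K.
Step 2 (adiabatic): W = (P₁V₁ − P₂V₂)/(γ−1) = (7592 − 10786)/0.4 = -7983 J.
W_total = 3837 − 7983 = -4146 J.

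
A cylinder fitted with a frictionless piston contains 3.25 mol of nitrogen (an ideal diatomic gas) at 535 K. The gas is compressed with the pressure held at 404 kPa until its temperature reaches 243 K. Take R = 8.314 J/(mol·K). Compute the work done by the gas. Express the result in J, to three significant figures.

W ≈ -7890 J

Isobaric: W = P ΔV = nR ΔT.
W = (3.25)(8.314)(243 − 535) = -7890 J.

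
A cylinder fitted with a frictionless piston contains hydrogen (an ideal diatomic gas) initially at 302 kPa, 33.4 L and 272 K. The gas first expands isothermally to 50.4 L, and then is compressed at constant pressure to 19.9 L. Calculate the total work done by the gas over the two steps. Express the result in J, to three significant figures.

W_total ≈ -1950 J

Step 1 (isothermal): W = P₁V₁ ln(V₂/V₁) = (10087) ln(50.4/33.4) = 4150 J.
After step 1: P = 200.1 kPa, V = 50.4 L, T = 272 K.
Step 2 (isobaric): W = PΔV = (200.1 kPa)(19.9 − 50.4 L) = -6104 J.
W_total = 4150 − 6104 = -1954 J.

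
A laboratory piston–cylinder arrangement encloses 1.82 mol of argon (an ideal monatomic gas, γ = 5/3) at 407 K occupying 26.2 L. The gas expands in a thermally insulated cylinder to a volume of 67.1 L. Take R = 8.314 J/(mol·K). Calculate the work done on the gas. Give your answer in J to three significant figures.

W ≈ -4300 J

Adiabatic: TV^(γ−1) = const with γ = 5/3.
T₂ = T₁ (V₁/V₂)^(γ−1) = 407 × (26.2/67.1)^0.667 = 407 × 0.5342 = 217.4 K.
W_by = nCᵥ(T₁ − T₂) = (1.82)(12.47)(407 − 217.4) = 4303 J.
Work on gas = −W_by = -4303 J.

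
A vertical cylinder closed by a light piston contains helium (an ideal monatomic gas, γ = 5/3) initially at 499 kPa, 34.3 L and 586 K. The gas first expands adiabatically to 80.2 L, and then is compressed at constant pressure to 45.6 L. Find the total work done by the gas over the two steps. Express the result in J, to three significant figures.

Step 1 (adiabatic): W = (P₁V₁ − P₂V₂)/(γ−1) = (17116 − 9716)/0.667 = 11100 J.
After step 1: P = 121.1 kPa, V = 80.2 L, T = 332.6 K.
Step 2 (isobaric): W = PΔV = (121.1 kPa)(45.6 − 80.2 L) = -4192 J.
W_total = 11100 − 4192 = 6908 J.

W_total ≈ 6910 J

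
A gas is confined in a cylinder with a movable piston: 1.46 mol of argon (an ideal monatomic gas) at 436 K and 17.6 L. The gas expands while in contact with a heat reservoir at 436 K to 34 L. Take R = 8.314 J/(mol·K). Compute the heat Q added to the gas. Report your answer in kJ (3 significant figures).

Isothermal ⇒ ΔU = 0, so Q = W = nRT ln(V₂/V₁).
Q = (1.46)(8.314)(436) ln(34/17.6) = 5292 × 0.6585 = 3485 J.

Q ≈ 3.48 kJ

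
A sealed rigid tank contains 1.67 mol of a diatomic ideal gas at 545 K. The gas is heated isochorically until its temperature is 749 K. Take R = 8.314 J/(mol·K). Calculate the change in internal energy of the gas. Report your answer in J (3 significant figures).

ΔU ≈ 7080 J

Constant volume ⇒ W = 0, so Q = ΔU = nCᵥΔT with Cᵥ = 5R/2 = 20.79 J/(mol·K).
ΔU = (1.67)(20.79)(749 − 545) = 7081 J.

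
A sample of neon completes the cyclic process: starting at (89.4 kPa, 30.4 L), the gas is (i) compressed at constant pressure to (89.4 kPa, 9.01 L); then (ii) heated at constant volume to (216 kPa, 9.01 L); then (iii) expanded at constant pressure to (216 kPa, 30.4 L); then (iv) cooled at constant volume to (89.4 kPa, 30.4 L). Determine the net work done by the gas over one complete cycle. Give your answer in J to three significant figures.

Constant-volume legs do no work.
W(i) = (89.4)(9.01 − 30.4) = -1912 J; W(iii) = (216)(30.4 − 9.01) = 4620 J.
W_net = -1912 + 4620 = 2708 J (the clockwise enclosed area).

W_net ≈ 2710 J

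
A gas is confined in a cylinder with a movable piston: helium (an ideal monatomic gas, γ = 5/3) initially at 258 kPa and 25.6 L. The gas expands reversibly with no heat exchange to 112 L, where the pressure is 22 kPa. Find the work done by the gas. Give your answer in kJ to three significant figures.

Adiabatic: W = (P₁V₁ − P₂V₂)/(γ − 1) with γ = 5/3.
P₁V₁ = 6605 J, P₂V₂ = 2464 J.
W = (6605 − 2464) / 0.6667 = 6211 J.

W ≈ 6.21 kJ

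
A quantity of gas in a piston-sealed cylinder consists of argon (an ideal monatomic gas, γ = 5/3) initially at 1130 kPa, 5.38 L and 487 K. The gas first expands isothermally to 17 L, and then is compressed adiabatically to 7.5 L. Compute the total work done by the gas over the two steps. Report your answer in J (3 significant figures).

Step 1 (isothermal): W = P₁V₁ ln(V₂/V₁) = (6079) ln(17/5.38) = 6995 J.
After step 1: P = 357.6 kPa, V = 17 L, T = 487 K.
Step 2 (adiabatic): W = (P₁V₁ − P₂V₂)/(γ−1) = (6079 − 10490)/0.667 = -6616 J.
W_total = 6995 − 6616 = 378.2 J.

W_total ≈ 378 J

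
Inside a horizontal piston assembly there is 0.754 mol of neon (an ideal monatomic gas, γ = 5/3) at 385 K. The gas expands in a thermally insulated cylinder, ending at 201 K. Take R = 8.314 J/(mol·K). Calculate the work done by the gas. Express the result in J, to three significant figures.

W ≈ 1730 J

Adiabatic ⇒ Q = 0, so W_by = −ΔU = nCᵥ(T₁ − T₂).
Cᵥ = 3R/2 = 12.47 J/(mol·K).
W = (0.754)(12.47)(385 − 201) = 1730 J.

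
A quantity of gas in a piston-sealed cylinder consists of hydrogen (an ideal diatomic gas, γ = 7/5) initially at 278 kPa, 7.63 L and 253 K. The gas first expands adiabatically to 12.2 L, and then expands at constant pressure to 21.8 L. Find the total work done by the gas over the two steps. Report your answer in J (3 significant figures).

W_total ≈ 2290 J

Step 1 (adiabatic): W = (P₁V₁ − P₂V₂)/(γ−1) = (2121 − 1758)/0.4 = 907.7 J.
After step 1: P = 144.1 kPa, V = 12.2 L, T = 209.7 K.
Step 2 (isobaric): W = PΔV = (144.1 kPa)(21.8 − 12.2 L) = 1383 J.
W_total = 907.7 + 1383 = 2291 J.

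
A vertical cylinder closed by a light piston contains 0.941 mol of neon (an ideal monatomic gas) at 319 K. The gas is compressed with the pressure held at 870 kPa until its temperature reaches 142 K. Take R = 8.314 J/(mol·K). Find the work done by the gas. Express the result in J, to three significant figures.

W ≈ -1380 J

Isobaric: W = P ΔV = nR ΔT.
W = (0.941)(8.314)(142 − 319) = -1385 J.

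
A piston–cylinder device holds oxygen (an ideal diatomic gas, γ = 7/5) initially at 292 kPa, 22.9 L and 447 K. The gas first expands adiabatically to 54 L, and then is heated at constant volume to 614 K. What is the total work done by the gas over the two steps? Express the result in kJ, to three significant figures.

W_total ≈ 4.86 kJ

Step 1 (adiabatic): W = (P₁V₁ − P₂V₂)/(γ−1) = (6687 − 4745)/0.4 = 4856 J.
Step 2 (isochoric): W = 0 (constant volume).
W_total = 4856 + 0 = 4856 J.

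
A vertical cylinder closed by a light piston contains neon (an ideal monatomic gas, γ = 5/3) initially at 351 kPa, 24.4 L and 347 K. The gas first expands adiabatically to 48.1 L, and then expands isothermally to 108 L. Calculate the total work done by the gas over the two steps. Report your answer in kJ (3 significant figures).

W_total ≈ 9.08 kJ

Step 1 (adiabatic): W = (P₁V₁ − P₂V₂)/(γ−1) = (8564 − 5447)/0.667 = 4675 J.
After step 1: P = 113.3 kPa, V = 48.1 L, T = 220.7 K.
Step 2 (isothermal): W = P₁V₁ ln(V₂/V₁) = (5447) ln(108/48.1) = 4406 J.
W_total = 4675 + 4406 = 9082 J.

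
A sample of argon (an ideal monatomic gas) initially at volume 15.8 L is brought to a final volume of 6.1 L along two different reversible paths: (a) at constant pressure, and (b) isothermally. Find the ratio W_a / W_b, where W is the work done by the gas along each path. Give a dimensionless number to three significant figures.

Path (a) isobaric: W = P₁(V₂ − V₁) → W_a/(P₁V₁) = -0.6139.
Path (b) isothermal: W = P₁V₁ ln(V₂/V₁) → W_b/(P₁V₁) = -0.9517.
W_a / W_b = -0.6139 / -0.9517 = 0.6451.

W_a / W_b ≈ 0.645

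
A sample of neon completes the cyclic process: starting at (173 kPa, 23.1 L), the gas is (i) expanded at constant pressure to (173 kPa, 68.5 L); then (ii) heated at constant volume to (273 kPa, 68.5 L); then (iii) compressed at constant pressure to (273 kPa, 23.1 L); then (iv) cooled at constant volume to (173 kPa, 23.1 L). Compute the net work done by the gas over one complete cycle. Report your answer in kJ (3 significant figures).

Constant-volume legs do no work.
W(i) = (173)(68.5 − 23.1) = 7854 J; W(iii) = (273)(23.1 − 68.5) = -12394 J.
W_net = 7854 − 12394 = -4540 J (the counter-clockwise enclosed area).

W_net ≈ -4.54 kJ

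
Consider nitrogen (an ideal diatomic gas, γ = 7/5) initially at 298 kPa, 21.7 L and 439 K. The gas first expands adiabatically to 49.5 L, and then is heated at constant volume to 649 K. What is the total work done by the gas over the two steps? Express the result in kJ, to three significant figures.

W_total ≈ 4.54 kJ

Step 1 (adiabatic): W = (P₁V₁ − P₂V₂)/(γ−1) = (6467 − 4650)/0.4 = 4542 J.
Step 2 (isochoric): W = 0 (constant volume).
W_total = 4542 + 0 = 4542 J.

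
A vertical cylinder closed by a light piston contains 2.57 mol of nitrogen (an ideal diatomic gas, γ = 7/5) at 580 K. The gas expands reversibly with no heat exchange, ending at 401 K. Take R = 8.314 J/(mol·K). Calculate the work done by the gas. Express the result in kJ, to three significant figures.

Adiabatic ⇒ Q = 0, so W_by = −ΔU = nCᵥ(T₁ − T₂).
Cᵥ = 5R/2 = 20.79 J/(mol·K).
W = (2.57)(20.79)(580 − 401) = 9562 J.

W ≈ 9.56 kJ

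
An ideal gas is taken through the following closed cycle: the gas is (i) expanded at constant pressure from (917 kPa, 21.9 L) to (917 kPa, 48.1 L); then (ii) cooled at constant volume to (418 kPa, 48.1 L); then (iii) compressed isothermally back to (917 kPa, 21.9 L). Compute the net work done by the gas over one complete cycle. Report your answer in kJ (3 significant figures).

Leg (i): W = PΔV = (917)(48.1 − 21.9) = 24025 J.
Leg (ii): W = 0.
Leg (iii): W = PᵢVᵢ ln(V_f/Vᵢ) = (20106) ln(21.9/48.1) = -15819 J.
W_net = 24025 − 15819 = 8206 J.

W_net ≈ 8.21 kJ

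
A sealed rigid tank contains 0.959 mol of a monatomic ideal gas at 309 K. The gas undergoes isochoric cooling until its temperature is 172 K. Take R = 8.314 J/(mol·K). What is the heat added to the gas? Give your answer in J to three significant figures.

Constant volume ⇒ W = 0, so Q = ΔU = nCᵥΔT with Cᵥ = 3R/2 = 12.47 J/(mol·K).
ΔU = (0.959)(12.47)(172 − 309) = -1638 J.

Q ≈ -1640 J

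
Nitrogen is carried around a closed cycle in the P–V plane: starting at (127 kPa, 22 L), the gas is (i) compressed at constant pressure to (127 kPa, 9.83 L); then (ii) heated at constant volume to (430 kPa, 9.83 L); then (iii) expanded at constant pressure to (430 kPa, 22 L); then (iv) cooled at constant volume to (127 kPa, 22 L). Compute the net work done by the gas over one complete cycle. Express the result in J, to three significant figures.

Constant-volume legs do no work.
W(i) = (127)(9.83 − 22) = -1546 J; W(iii) = (430)(22 − 9.83) = 5233 J.
W_net = -1546 + 5233 = 3688 J (the clockwise enclosed area).

W_net ≈ 3690 J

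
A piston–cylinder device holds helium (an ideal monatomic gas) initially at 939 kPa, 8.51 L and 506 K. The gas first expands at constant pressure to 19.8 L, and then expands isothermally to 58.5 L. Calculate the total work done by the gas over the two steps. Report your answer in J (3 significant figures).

W_total ≈ 30700 J

Step 1 (isobaric): W = PΔV = (939 kPa)(19.8 − 8.51 L) = 10601 J.
After step 1: P = 939 kPa, V = 19.8 L, T = 1177 K.
Step 2 (isothermal): W = P₁V₁ ln(V₂/V₁) = (18592) ln(58.5/19.8) = 20142 J.
W_total = 10601 + 20142 = 30743 J.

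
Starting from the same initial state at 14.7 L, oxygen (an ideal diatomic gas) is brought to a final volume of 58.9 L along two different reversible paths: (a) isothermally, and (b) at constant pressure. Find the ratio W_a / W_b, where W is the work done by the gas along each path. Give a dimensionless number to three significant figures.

W_a / W_b ≈ 0.462

Path (a) isothermal: W = P₁V₁ ln(V₂/V₁) → W_a/(P₁V₁) = 1.388.
Path (b) isobaric: W = P₁(V₂ − V₁) → W_b/(P₁V₁) = 3.007.
W_a / W_b = 1.388 / 3.007 = 0.4616.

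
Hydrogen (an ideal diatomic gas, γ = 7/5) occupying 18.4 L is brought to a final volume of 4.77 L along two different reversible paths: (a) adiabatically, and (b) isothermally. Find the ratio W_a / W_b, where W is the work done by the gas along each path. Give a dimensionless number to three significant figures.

Path (a) adiabatic: W = P₁V₁(1 − (V₁/V₂)^(γ−1))/(γ−1) → W_a/(P₁V₁) = -1.79.
Path (b) isothermal: W = P₁V₁ ln(V₂/V₁) → W_b/(P₁V₁) = -1.35.
W_a / W_b = -1.79 / -1.35 = 1.326.

W_a / W_b ≈ 1.33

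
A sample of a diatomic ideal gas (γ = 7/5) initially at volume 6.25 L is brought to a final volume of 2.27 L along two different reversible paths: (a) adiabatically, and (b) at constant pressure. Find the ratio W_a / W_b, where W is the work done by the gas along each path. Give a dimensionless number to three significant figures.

W_a / W_b ≈ 1.96

Path (a) adiabatic: W = P₁V₁(1 − (V₁/V₂)^(γ−1))/(γ−1) → W_a/(P₁V₁) = -1.249.
Path (b) isobaric: W = P₁(V₂ − V₁) → W_b/(P₁V₁) = -0.6368.
W_a / W_b = -1.249 / -0.6368 = 1.961.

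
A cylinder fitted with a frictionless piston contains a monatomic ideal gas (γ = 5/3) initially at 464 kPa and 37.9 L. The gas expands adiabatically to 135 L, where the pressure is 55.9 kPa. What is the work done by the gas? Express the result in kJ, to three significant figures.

W ≈ 15.1 kJ

Adiabatic: W = (P₁V₁ − P₂V₂)/(γ − 1) with γ = 5/3.
P₁V₁ = 17586 J, P₂V₂ = 7546 J.
W = (17586 − 7546) / 0.6667 = 15059 J.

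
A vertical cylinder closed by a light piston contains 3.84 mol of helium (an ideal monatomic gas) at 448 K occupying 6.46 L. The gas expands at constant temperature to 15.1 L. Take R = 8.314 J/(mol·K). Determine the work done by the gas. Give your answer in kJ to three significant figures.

W ≈ 12.1 kJ

Isothermal: W = nRT ln(V₂/V₁).
W = (3.84)(8.314)(448) × ln(15.1/6.46)
  = 14303 × 0.8491
W_by_gas = 12144 J.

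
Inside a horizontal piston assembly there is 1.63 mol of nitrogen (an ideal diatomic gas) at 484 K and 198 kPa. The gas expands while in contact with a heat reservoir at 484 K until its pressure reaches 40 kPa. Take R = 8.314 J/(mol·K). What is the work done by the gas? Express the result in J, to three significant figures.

W ≈ 10500 J

Isothermal process: W = nRT ln(V₂/V₁) = nRT ln(P₁/P₂).
W = (1.63)(8.314)(484) × ln(198/40)
  = 6559 × ln(4.95) = 6559 × 1.599
W_by_gas = 10491 J.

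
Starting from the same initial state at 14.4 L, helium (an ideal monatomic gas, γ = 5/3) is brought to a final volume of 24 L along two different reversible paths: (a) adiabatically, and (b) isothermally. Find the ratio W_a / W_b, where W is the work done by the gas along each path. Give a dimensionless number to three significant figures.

Path (a) adiabatic: W = P₁V₁(1 − (V₁/V₂)^(γ−1))/(γ−1) → W_a/(P₁V₁) = 0.4329.
Path (b) isothermal: W = P₁V₁ ln(V₂/V₁) → W_b/(P₁V₁) = 0.5108.
W_a / W_b = 0.4329 / 0.5108 = 0.8475.

W_a / W_b ≈ 0.848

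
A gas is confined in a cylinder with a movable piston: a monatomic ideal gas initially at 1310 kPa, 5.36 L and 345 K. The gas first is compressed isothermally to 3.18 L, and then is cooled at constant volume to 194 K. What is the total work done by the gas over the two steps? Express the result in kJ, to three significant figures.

Step 1 (isothermal): W = P₁V₁ ln(V₂/V₁) = (7022) ln(3.18/5.36) = -3666 J.
Step 2 (isochoric): W = 0 (constant volume).
W_total = -3666 + 0 = -3666 J.

W_total ≈ -3.67 kJ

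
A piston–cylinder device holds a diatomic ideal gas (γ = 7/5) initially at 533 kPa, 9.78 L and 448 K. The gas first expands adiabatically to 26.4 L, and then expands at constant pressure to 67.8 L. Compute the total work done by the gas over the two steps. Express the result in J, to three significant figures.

W_total ≈ 9770 J

Step 1 (adiabatic): W = (P₁V₁ − P₂V₂)/(γ−1) = (5213 − 3504)/0.4 = 4272 J.
After step 1: P = 132.7 kPa, V = 26.4 L, T = 301.1 K.
Step 2 (isobaric): W = PΔV = (132.7 kPa)(67.8 − 26.4 L) = 5495 J.
W_total = 4272 + 5495 = 9767 J.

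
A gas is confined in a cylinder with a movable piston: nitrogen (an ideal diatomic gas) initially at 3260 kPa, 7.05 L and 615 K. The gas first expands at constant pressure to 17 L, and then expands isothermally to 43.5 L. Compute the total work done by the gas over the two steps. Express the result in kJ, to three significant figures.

W_total ≈ 84.5 kJ

Step 1 (isobaric): W = PΔV = (3260 kPa)(17 − 7.05 L) = 32437 J.
After step 1: P = 3260 kPa, V = 17 L, T = 1483 K.
Step 2 (isothermal): W = P₁V₁ ln(V₂/V₁) = (55420) ln(43.5/17) = 52070 J.
W_total = 32437 + 52070 = 84507 J.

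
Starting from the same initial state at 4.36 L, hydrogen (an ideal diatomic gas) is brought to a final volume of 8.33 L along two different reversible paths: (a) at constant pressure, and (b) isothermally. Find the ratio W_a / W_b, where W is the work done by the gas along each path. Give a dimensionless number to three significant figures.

Path (a) isobaric: W = P₁(V₂ − V₁) → W_a/(P₁V₁) = 0.9106.
Path (b) isothermal: W = P₁V₁ ln(V₂/V₁) → W_b/(P₁V₁) = 0.6474.
W_a / W_b = 0.9106 / 0.6474 = 1.406.

W_a / W_b ≈ 1.41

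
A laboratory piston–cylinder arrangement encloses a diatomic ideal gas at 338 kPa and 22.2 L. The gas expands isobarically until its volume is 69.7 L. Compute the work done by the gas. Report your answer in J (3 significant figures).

Isobaric: W = P ΔV.
W = (338 kPa)(69.7 − 22.2 L) = (338)(47.5) = 16055 J.

W ≈ 16100 J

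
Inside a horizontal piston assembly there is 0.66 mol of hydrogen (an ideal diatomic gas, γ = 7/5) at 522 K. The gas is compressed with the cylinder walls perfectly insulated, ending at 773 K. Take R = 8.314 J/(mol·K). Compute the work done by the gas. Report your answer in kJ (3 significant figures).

Adiabatic ⇒ Q = 0, so W_by = −ΔU = nCᵥ(T₁ − T₂).
Cᵥ = 5R/2 = 20.79 J/(mol·K).
W = (0.66)(20.79)(522 − 773) = -3443 J.

W ≈ -3.44 kJ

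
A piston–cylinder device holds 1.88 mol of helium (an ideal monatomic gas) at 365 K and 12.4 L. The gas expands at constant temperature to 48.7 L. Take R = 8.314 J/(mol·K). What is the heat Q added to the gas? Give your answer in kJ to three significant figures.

Isothermal ⇒ ΔU = 0, so Q = W = nRT ln(V₂/V₁).
Q = (1.88)(8.314)(365) ln(48.7/12.4) = 5705 × 1.368 = 7804 J.

Q ≈ 7.80 kJ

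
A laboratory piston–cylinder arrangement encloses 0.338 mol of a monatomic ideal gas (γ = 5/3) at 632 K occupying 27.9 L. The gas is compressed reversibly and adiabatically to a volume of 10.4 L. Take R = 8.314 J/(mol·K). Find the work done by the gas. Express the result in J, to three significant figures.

W ≈ -2480 J

Adiabatic: TV^(γ−1) = const with γ = 5/3.
T₂ = T₁ (V₁/V₂)^(γ−1) = 632 × (27.9/10.4)^0.667 = 632 × 1.931 = 1220 K.
W_by = nCᵥ(T₁ − T₂) = (0.338)(12.47)(632 − 1220) = -2479 J.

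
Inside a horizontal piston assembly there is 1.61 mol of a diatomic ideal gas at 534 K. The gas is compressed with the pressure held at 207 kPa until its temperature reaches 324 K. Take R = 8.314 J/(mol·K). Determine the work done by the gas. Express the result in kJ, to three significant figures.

W ≈ -2.81 kJ

Isobaric: W = P ΔV = nR ΔT.
W = (1.61)(8.314)(324 − 534) = -2811 J.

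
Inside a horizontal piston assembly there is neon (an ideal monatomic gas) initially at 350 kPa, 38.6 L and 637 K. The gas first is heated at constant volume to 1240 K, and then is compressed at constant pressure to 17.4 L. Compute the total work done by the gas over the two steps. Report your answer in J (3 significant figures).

Step 1 (isochoric): W = 0 (constant volume).
After step 1: P = 681.3 kPa (V unchanged).
Step 2 (isobaric): W = PΔV = (681.3 kPa)(17.4 − 38.6 L) = -14444 J.
W_total = 0 − 14444 = -14444 J.

W_total ≈ -14400 J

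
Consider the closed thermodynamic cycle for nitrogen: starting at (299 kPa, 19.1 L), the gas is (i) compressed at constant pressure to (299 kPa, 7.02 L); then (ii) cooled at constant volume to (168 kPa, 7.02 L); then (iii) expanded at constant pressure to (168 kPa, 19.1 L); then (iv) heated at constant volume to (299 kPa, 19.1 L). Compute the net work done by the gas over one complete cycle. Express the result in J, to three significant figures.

W_net ≈ -1580 J

Constant-volume legs do no work.
W(i) = (299)(7.02 − 19.1) = -3612 J; W(iii) = (168)(19.1 − 7.02) = 2029 J.
W_net = -3612 + 2029 = -1582 J (the counter-clockwise enclosed area).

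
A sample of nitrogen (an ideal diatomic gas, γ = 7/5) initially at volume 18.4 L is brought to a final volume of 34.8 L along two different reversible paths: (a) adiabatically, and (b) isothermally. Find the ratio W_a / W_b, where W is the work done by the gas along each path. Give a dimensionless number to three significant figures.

W_a / W_b ≈ 0.883

Path (a) adiabatic: W = P₁V₁(1 − (V₁/V₂)^(γ−1))/(γ−1) → W_a/(P₁V₁) = 0.5625.
Path (b) isothermal: W = P₁V₁ ln(V₂/V₁) → W_b/(P₁V₁) = 0.6373.
W_a / W_b = 0.5625 / 0.6373 = 0.8827.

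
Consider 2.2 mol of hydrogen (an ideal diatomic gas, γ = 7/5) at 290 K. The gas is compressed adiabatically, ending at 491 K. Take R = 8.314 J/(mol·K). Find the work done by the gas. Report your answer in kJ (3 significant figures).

W ≈ -9.19 kJ

Adiabatic ⇒ Q = 0, so W_by = −ΔU = nCᵥ(T₁ − T₂).
Cᵥ = 5R/2 = 20.79 J/(mol·K).
W = (2.2)(20.79)(290 − 491) = -9191 J.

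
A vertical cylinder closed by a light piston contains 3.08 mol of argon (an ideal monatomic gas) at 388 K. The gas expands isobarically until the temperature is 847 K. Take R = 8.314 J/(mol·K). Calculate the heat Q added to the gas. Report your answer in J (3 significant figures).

Q ≈ 29400 J

Isobaric: W = nRΔT = (3.08)(8.314)(459) = 11754 J.
ΔU = nCᵥΔT with Cᵥ = 3R/2: ΔU = (3.08)(12.47)(459) = 17631 J.
Q = ΔU + W = 17631 + 11754 = 29384 J.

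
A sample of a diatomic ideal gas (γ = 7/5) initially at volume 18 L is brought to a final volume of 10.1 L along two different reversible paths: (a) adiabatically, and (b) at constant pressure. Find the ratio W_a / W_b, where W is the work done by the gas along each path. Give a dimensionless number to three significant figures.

Path (a) adiabatic: W = P₁V₁(1 − (V₁/V₂)^(γ−1))/(γ−1) → W_a/(P₁V₁) = -0.6501.
Path (b) isobaric: W = P₁(V₂ − V₁) → W_b/(P₁V₁) = -0.4389.
W_a / W_b = -0.6501 / -0.4389 = 1.481.

W_a / W_b ≈ 1.48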